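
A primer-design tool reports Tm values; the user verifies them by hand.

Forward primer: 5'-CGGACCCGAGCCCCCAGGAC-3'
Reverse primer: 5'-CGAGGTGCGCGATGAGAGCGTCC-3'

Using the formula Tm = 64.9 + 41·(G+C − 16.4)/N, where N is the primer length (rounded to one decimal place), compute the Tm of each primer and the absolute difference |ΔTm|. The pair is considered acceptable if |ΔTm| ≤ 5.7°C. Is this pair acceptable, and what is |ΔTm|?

Forward: G+C = 16, N = 20 → Tm = 64.9 + 41·(16 − 16.4)/20 = 64.1°C.
Reverse: G+C = 16, N = 23 → Tm = 64.9 + 41·(16 − 16.4)/23 = 64.2°C.
|ΔTm| = |64.1 − 64.2| = 0.1°C, ≤ 5.7°C.

|ΔTm| = 0.1°C; the pair is acceptable.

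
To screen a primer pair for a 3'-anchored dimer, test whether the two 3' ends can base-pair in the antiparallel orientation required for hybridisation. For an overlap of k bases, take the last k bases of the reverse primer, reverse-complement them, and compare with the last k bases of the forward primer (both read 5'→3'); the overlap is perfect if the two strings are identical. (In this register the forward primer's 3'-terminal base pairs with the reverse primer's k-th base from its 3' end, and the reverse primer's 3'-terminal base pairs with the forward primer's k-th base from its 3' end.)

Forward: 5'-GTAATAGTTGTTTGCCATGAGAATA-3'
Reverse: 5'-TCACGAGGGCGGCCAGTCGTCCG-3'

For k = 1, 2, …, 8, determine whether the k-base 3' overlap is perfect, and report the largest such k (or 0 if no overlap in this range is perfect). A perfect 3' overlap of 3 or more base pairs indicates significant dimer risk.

Longest perfect overlap: 0 complementary base pairs; below the dimer-risk threshold (threshold 3).

Last 8 bases (5'→3') — forward …TGAGAATA, reverse …GTCGTCCG.
Reverse complement of the reverse primer's last 8 bases: CGGACGAC; its first k bases are the reverse complement of the reverse primer's last k bases, so a perfect k-base overlap needs the forward primer's last k bases to equal them.
Comparing (forward last k vs required): k=1: A vs C ✗; k=2: TA vs CG ✗; k=3: ATA vs CGG ✗; k=4: AATA vs CGGA ✗; k=5: GAATA vs CGGAC ✗; k=6: AGAATA vs CGGACG ✗; k=7: GAGAATA vs CGGACGA ✗; k=8: TGAGAATA vs CGGACGAC ✗.
No overlap length from 1 to 8 is perfect, so the longest perfect 3' overlap is 0.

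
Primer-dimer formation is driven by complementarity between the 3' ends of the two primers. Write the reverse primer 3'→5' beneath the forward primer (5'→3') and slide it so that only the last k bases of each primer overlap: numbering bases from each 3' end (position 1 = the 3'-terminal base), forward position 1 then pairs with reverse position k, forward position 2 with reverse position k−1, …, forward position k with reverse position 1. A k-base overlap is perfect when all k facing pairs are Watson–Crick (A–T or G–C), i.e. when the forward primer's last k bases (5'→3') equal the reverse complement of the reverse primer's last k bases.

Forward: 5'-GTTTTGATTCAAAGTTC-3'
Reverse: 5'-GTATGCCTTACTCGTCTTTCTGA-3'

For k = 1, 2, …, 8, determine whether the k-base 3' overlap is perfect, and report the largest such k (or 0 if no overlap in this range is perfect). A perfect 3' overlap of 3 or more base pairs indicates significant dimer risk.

Longest perfect overlap: 2 complementary base pairs; below the dimer-risk threshold (threshold 3).

Last 8 bases (5'→3') — forward …CAAAGTTC, reverse …CTTTCTGA.
Reverse complement of the reverse primer's last 8 bases: TCAGAAAG; its first k bases are the reverse complement of the reverse primer's last k bases, so a perfect k-base overlap needs the forward primer's last k bases to equal them.
Comparing (forward last k vs required): k=1: C vs T ✗; k=2: TC vs TC ✓; k=3: TTC vs TCA ✗; k=4: GTTC vs TCAG ✗; k=5: AGTTC vs TCAGA ✗; k=6: AAGTTC vs TCAGAA ✗; k=7: AAAGTTC vs TCAGAAA ✗; k=8: CAAAGTTC vs TCAGAAAG ✗.
Only k = 2 is perfect, so the longest perfect 3' overlap is 2.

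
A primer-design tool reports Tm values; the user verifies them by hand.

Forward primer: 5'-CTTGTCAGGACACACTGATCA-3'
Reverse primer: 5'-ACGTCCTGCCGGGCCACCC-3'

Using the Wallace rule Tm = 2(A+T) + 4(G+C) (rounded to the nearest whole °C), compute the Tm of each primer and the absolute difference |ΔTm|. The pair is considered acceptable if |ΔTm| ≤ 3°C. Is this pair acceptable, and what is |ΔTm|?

Forward: A=6 T=5 G=4 C=6 → Tm = 2·11 + 4·10 = 62°C.
Reverse: A=2 T=2 G=5 C=10 → Tm = 2·4 + 4·15 = 68°C.
|ΔTm| = |62 − 68| = 6°C, > 3°C.

|ΔTm| = 6°C; the pair is not acceptable.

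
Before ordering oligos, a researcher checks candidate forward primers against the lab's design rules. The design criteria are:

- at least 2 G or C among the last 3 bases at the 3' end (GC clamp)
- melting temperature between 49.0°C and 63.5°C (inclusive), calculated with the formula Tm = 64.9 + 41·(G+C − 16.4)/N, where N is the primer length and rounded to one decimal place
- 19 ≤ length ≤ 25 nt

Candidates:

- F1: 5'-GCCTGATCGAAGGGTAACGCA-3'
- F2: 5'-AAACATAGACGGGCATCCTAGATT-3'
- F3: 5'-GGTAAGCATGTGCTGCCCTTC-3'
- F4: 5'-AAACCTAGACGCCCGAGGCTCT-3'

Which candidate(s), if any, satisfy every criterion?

F1 (21 nt, A=6 T=3 G=7 C=5): 3' end GCA has 2 G/C ✓; Tm = 64.9 + 41·(12 − 16.4)/21 = 56.3°C ✓; length 21 ✓ — passes.
F2 (24 nt, A=9 T=5 G=5 C=5): 3' end ATT has 0 G/C, need ≥2 ✗; Tm = 64.9 + 41·(10 − 16.4)/24 = 54.0°C ✓; length 24 ✓ — fails.
F3 (21 nt, A=3 T=6 G=6 C=6): 3' end TTC has 1 G/C, need ≥2 ✗; Tm = 64.9 + 41·(12 − 16.4)/21 = 56.3°C ✓; length 21 ✓ — fails.
F4 (22 nt, A=6 T=3 G=5 C=8): 3' end TCT has 1 G/C, need ≥2 ✗; Tm = 64.9 + 41·(13 − 16.4)/22 = 58.6°C ✓; length 22 ✓ — fails.

F1 only.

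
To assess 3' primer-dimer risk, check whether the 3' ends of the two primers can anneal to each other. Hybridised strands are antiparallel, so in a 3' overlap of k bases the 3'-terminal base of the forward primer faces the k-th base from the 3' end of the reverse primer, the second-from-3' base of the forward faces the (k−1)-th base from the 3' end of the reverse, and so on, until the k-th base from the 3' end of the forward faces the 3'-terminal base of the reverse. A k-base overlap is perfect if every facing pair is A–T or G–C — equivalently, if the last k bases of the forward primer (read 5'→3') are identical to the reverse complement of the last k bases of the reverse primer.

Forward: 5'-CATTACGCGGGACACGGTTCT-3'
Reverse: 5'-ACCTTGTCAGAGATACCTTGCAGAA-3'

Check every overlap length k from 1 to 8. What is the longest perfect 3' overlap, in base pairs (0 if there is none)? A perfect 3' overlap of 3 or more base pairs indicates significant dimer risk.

Last 8 bases (5'→3') — forward …ACGGTTCT, reverse …TTGCAGAA.
Reverse complement of the reverse primer's last 8 bases: TTCTGCAA; its first k bases are the reverse complement of the reverse primer's last k bases, so a perfect k-base overlap needs the forward primer's last k bases to equal them.
Comparing (forward last k vs required): k=1: T vs T ✓; k=2: CT vs TT ✗; k=3: TCT vs TTC ✗; k=4: TTCT vs TTCT ✓; k=5: GTTCT vs TTCTG ✗; k=6: GGTTCT vs TTCTGC ✗; k=7: CGGTTCT vs TTCTGCA ✗; k=8: ACGGTTCT vs TTCTGCAA ✗.
Perfect overlaps at k = 1, 4; the largest is 4.

Longest perfect overlap: 4 complementary base pairs; significant dimer risk (threshold 3).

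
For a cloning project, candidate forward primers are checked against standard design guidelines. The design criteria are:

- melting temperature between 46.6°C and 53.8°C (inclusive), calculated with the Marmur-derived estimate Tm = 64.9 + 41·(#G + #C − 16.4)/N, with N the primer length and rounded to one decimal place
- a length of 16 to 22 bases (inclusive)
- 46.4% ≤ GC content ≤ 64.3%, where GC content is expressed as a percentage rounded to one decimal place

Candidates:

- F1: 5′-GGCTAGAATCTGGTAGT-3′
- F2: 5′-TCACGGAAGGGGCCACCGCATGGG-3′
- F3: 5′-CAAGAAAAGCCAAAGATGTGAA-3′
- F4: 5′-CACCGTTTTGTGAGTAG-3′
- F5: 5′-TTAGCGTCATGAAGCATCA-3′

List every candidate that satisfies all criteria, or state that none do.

None of the candidates satisfy all criteria.

F1 (17 nt, A=4 T=5 G=6 C=2): Tm = 64.9 + 41·(8 − 16.4)/17 = 44.6°C, outside 46.6–53.8°C ✗; length 17 ✓; GC 8/17 = 47.1% ✓ — fails.
F2 (24 nt, A=5 T=2 G=10 C=7): Tm = 64.9 + 41·(17 − 16.4)/24 = 65.9°C, outside 46.6–53.8°C ✗; length 24, outside 16–22 ✗; GC 17/24 = 70.8%, outside 46.4–64.3% ✗ — fails.
F3 (22 nt, A=12 T=2 G=5 C=3): Tm = 64.9 + 41·(8 − 16.4)/22 = 49.2°C ✓; length 22 ✓; GC 8/22 = 36.4%, outside 46.4–64.3% ✗ — fails.
F4 (17 nt, A=3 T=6 G=5 C=3): Tm = 64.9 + 41·(8 − 16.4)/17 = 44.6°C, outside 46.6–53.8°C ✗; length 17 ✓; GC 8/17 = 47.1% ✓ — fails.
F5 (19 nt, A=6 T=5 G=4 C=4): Tm = 64.9 + 41·(8 − 16.4)/19 = 46.8°C ✓; length 19 ✓; GC 8/19 = 42.1%, outside 46.4–64.3% ✗ — fails.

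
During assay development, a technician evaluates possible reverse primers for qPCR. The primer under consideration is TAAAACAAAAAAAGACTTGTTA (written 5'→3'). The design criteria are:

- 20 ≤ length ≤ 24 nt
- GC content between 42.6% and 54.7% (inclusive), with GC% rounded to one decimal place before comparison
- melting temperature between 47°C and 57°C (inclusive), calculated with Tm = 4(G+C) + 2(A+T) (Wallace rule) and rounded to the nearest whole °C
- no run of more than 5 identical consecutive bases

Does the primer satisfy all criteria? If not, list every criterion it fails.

Base counts: A=13, T=5, G=2, C=2 (length 22).
length: length 22 ✓
GC content: GC 4/22 = 18.2%, outside 42.6–54.7% ✗
Tm: Tm = 2·18 + 4·4 = 52°C ✓
homopolymer run: longest run = 7, exceeds 5 ✗

Fails: GC content, homopolymer run.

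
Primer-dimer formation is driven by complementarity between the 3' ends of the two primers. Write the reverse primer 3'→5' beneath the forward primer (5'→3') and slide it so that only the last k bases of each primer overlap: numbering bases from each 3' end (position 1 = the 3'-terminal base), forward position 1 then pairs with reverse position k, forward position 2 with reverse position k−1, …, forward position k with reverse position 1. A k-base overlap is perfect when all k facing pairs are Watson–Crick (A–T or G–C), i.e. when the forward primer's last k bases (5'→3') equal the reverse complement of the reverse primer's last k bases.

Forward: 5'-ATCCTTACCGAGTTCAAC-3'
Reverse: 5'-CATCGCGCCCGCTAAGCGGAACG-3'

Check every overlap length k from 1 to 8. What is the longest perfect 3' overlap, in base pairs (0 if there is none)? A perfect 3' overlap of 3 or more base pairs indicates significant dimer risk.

Last 8 bases (5'→3') — forward …AGTTCAAC, reverse …GCGGAACG.
Reverse complement of the reverse primer's last 8 bases: CGTTCCGC; its first k bases are the reverse complement of the reverse primer's last k bases, so a perfect k-base overlap needs the forward primer's last k bases to equal them.
Comparing (forward last k vs required): k=1: C vs C ✓; k=2: AC vs CG ✗; k=3: AAC vs CGT ✗; k=4: CAAC vs CGTT ✗; k=5: TCAAC vs CGTTC ✗; k=6: TTCAAC vs CGTTCC ✗; k=7: GTTCAAC vs CGTTCCG ✗; k=8: AGTTCAAC vs CGTTCCGC ✗.
Only k = 1 is perfect, so the longest perfect 3' overlap is 1.

Longest perfect overlap: 1 complementary base pair; below the dimer-risk threshold (threshold 3).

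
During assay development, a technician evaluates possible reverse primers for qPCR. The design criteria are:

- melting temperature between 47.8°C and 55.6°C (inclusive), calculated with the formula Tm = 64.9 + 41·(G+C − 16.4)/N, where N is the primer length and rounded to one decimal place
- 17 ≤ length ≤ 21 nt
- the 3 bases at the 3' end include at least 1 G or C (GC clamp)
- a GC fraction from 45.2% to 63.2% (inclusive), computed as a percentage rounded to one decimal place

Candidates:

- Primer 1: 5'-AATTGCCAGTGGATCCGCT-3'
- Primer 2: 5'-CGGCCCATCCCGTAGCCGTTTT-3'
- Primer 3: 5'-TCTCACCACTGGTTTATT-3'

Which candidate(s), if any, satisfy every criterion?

Primer 1 (19 nt, A=4 T=5 G=5 C=5): Tm = 64.9 + 41·(10 − 16.4)/19 = 51.1°C ✓; length 19 ✓; 3' end GCT has 2 G/C ✓; GC 10/19 = 52.6% ✓ — passes.
Primer 2 (22 nt, A=2 T=6 G=5 C=9): Tm = 64.9 + 41·(14 − 16.4)/22 = 60.4°C, outside 47.8–55.6°C ✗; length 22, outside 17–21 ✗; 3' end TTT has 0 G/C, need ≥1 ✗; GC 14/22 = 63.6%, outside 45.2–63.2% ✗ — fails.
Primer 3 (18 nt, A=3 T=8 G=2 C=5): Tm = 64.9 + 41·(7 − 16.4)/18 = 43.5°C, outside 47.8–55.6°C ✗; length 18 ✓; 3' end ATT has 0 G/C, need ≥1 ✗; GC 7/18 = 38.9%, outside 45.2–63.2% ✗ — fails.

Primer 1 only.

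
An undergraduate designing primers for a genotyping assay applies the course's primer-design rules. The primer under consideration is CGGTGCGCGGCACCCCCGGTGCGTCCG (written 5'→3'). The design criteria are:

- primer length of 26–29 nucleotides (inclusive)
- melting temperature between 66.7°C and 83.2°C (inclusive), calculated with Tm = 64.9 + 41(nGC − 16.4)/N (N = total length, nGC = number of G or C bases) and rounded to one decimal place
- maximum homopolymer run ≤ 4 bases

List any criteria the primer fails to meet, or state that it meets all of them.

Fails: homopolymer run.

Base counts: A=1, T=3, G=11, C=12 (length 27).
length: length 27 ✓
Tm: Tm = 64.9 + 41·(23 − 16.4)/27 = 74.9°C ✓
homopolymer run: longest run = 5, exceeds 4 ✗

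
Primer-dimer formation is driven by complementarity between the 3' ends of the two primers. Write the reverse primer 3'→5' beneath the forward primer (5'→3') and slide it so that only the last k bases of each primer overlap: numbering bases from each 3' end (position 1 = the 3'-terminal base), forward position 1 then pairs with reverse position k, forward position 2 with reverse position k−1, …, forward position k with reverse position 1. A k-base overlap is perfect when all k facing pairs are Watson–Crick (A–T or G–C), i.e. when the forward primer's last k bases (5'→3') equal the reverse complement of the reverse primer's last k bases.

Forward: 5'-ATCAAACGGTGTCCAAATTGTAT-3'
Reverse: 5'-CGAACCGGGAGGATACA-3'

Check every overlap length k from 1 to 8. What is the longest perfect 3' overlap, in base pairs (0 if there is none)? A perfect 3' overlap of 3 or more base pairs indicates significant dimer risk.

Longest perfect overlap: 5 complementary base pairs; significant dimer risk (threshold 3).

Last 8 bases (5'→3') — forward …AATTGTAT, reverse …AGGATACA.
Reverse complement of the reverse primer's last 8 bases: TGTATCCT; its first k bases are the reverse complement of the reverse primer's last k bases, so a perfect k-base overlap needs the forward primer's last k bases to equal them.
Comparing (forward last k vs required): k=1: T vs T ✓; k=2: AT vs TG ✗; k=3: TAT vs TGT ✗; k=4: GTAT vs TGTA ✗; k=5: TGTAT vs TGTAT ✓; k=6: TTGTAT vs TGTATC ✗; k=7: ATTGTAT vs TGTATCC ✗; k=8: AATTGTAT vs TGTATCCT ✗.
Perfect overlaps at k = 1, 5; the largest is 5.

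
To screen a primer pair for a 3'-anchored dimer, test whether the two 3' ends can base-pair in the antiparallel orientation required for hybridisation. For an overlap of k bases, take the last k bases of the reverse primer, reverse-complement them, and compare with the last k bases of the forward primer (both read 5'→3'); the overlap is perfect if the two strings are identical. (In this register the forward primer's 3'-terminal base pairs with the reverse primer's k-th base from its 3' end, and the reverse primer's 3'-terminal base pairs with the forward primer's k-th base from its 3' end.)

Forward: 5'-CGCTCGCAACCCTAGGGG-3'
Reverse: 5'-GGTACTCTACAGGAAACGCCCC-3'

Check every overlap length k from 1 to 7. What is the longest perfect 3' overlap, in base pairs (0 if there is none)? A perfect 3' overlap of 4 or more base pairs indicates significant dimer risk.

Last 7 bases (5'→3') — forward …CTAGGGG, reverse …ACGCCCC.
Reverse complement of the reverse primer's last 7 bases: GGGGCGT; its first k bases are the reverse complement of the reverse primer's last k bases, so a perfect k-base overlap needs the forward primer's last k bases to equal them.
Comparing (forward last k vs required): k=1: G vs G ✓; k=2: GG vs GG ✓; k=3: GGG vs GGG ✓; k=4: GGGG vs GGGG ✓; k=5: AGGGG vs GGGGC ✗; k=6: TAGGGG vs GGGGCG ✗; k=7: CTAGGGG vs GGGGCGT ✗.
Perfect overlaps at k = 1, 2, 3, 4; the largest is 4.

Longest perfect overlap: 4 complementary base pairs; significant dimer risk (threshold 4).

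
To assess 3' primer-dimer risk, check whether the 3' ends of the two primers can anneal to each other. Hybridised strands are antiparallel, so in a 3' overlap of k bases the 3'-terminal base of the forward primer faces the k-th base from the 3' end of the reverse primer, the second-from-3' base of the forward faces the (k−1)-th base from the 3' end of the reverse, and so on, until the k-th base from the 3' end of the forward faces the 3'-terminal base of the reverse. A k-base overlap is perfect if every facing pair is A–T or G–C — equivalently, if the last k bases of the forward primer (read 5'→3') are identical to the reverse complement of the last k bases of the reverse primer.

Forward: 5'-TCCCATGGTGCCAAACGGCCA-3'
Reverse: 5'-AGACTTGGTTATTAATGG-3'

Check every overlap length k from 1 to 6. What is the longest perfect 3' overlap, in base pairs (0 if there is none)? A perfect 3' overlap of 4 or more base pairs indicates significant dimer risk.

Longest perfect overlap: 3 complementary base pairs; below the dimer-risk threshold (threshold 4).

Last 6 bases (5'→3') — forward …CGGCCA, reverse …TAATGG.
Reverse complement of the reverse primer's last 6 bases: CCATTA; its first k bases are the reverse complement of the reverse primer's last k bases, so a perfect k-base overlap needs the forward primer's last k bases to equal them.
Comparing (forward last k vs required): k=1: A vs C ✗; k=2: CA vs CC ✗; k=3: CCA vs CCA ✓; k=4: GCCA vs CCAT ✗; k=5: GGCCA vs CCATT ✗; k=6: CGGCCA vs CCATTA ✗.
Only k = 3 is perfect, so the longest perfect 3' overlap is 3.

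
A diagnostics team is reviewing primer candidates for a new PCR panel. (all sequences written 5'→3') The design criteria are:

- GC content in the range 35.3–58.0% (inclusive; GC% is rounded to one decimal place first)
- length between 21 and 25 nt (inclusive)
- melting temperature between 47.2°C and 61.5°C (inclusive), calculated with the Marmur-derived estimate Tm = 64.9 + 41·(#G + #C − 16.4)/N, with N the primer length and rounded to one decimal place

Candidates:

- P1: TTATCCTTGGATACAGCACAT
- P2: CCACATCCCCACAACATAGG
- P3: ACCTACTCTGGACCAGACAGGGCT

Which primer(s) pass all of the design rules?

P1 only.

P1 (21 nt, A=6 T=7 G=3 C=5): GC 8/21 = 38.1% ✓; length 21 ✓; Tm = 64.9 + 41·(8 − 16.4)/21 = 48.5°C ✓ — passes.
P2 (20 nt, A=7 T=2 G=2 C=9): GC 11/20 = 55.0% ✓; length 20, outside 21–25 ✗; Tm = 64.9 + 41·(11 − 16.4)/20 = 53.8°C ✓ — fails.
P3 (24 nt, A=6 T=4 G=6 C=8): GC 14/24 = 58.3%, outside 35.3–58.0% ✗; length 24 ✓; Tm = 64.9 + 41·(14 − 16.4)/24 = 60.8°C ✓ — fails.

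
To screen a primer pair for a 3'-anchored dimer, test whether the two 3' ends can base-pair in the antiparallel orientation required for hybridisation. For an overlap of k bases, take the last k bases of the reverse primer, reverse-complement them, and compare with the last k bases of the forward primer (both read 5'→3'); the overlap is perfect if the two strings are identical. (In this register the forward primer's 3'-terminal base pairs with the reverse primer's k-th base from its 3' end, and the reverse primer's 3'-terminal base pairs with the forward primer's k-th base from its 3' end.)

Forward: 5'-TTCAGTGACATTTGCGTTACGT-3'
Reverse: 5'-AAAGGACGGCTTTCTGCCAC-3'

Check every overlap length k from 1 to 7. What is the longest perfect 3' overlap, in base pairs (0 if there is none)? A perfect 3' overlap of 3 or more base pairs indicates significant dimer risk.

Last 7 bases (5'→3') — forward …GTTACGT, reverse …CTGCCAC.
Reverse complement of the reverse primer's last 7 bases: GTGGCAG; its first k bases are the reverse complement of the reverse primer's last k bases, so a perfect k-base overlap needs the forward primer's last k bases to equal them.
Comparing (forward last k vs required): k=1: T vs G ✗; k=2: GT vs GT ✓; k=3: CGT vs GTG ✗; k=4: ACGT vs GTGG ✗; k=5: TACGT vs GTGGC ✗; k=6: TTACGT vs GTGGCA ✗; k=7: GTTACGT vs GTGGCAG ✗.
Only k = 2 is perfect, so the longest perfect 3' overlap is 2.

Longest perfect overlap: 2 complementary base pairs; below the dimer-risk threshold (threshold 3).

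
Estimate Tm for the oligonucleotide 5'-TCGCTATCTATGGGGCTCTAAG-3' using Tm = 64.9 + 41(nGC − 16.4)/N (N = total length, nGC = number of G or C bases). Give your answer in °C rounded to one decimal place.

54.8°C

Base counts: A=4, T=7, G=6, C=5; G+C = 11, N = 22.
Tm = 64.9 + 41·(11 − 16.4)/22 = 64.9 + -221.40/22 = 54.8°C.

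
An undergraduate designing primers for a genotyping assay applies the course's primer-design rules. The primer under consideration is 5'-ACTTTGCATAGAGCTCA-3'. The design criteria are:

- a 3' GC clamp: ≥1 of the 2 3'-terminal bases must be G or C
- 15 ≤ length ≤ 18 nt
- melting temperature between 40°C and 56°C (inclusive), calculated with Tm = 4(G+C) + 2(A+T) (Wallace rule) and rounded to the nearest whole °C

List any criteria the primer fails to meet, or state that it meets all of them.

Meets all criteria.

Base counts: A=5, T=5, G=3, C=4 (length 17).
GC clamp: 3' end CA has 1 G/C ✓
length: length 17 ✓
Tm: Tm = 2·10 + 4·7 = 48°C ✓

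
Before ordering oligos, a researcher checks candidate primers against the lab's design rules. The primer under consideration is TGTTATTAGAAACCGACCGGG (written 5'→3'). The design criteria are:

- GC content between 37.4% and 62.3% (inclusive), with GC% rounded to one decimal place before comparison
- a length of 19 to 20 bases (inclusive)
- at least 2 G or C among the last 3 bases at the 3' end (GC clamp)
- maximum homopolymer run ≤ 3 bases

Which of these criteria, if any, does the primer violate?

Base counts: A=6, T=5, G=6, C=4 (length 21).
GC content: GC 10/21 = 47.6% ✓
length: length 21, outside 19–20 ✗
GC clamp: 3' end GGG has 3 G/C ✓
homopolymer run: longest run = 3 ✓

Fails: length.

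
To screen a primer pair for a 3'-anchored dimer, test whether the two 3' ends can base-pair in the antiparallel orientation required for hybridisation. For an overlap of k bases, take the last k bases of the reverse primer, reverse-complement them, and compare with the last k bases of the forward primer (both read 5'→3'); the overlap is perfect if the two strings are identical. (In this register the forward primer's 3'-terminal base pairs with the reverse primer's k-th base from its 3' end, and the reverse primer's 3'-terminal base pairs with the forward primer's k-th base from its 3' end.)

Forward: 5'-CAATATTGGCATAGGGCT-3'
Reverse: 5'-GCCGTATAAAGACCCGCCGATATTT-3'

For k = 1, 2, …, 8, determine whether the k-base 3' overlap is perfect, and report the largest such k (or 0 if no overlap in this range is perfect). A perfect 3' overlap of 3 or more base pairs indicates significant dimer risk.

Longest perfect overlap: 0 complementary base pairs; below the dimer-risk threshold (threshold 3).

Last 8 bases (5'→3') — forward …ATAGGGCT, reverse …CGATATTT.
Reverse complement of the reverse primer's last 8 bases: AAATATCG; its first k bases are the reverse complement of the reverse primer's last k bases, so a perfect k-base overlap needs the forward primer's last k bases to equal them.
Comparing (forward last k vs required): k=1: T vs A ✗; k=2: CT vs AA ✗; k=3: GCT vs AAA ✗; k=4: GGCT vs AAAT ✗; k=5: GGGCT vs AAATA ✗; k=6: AGGGCT vs AAATAT ✗; k=7: TAGGGCT vs AAATATC ✗; k=8: ATAGGGCT vs AAATATCG ✗.
No overlap length from 1 to 8 is perfect, so the longest perfect 3' overlap is 0.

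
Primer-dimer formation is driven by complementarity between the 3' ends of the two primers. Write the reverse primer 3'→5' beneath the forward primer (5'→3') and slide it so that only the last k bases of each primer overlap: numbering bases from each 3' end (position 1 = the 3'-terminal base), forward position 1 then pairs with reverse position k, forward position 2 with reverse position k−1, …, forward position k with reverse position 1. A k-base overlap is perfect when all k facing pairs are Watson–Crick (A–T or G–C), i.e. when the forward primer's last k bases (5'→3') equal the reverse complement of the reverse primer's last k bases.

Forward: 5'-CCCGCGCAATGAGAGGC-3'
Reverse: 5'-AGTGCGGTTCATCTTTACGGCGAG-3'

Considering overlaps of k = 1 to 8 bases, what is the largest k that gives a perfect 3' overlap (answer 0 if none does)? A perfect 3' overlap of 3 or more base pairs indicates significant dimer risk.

Longest perfect overlap: 1 complementary base pair; below the dimer-risk threshold (threshold 3).

Last 8 bases (5'→3') — forward …TGAGAGGC, reverse …ACGGCGAG.
Reverse complement of the reverse primer's last 8 bases: CTCGCCGT; its first k bases are the reverse complement of the reverse primer's last k bases, so a perfect k-base overlap needs the forward primer's last k bases to equal them.
Comparing (forward last k vs required): k=1: C vs C ✓; k=2: GC vs CT ✗; k=3: GGC vs CTC ✗; k=4: AGGC vs CTCG ✗; k=5: GAGGC vs CTCGC ✗; k=6: AGAGGC vs CTCGCC ✗; k=7: GAGAGGC vs CTCGCCG ✗; k=8: TGAGAGGC vs CTCGCCGT ✗.
Only k = 1 is perfect, so the longest perfect 3' overlap is 1.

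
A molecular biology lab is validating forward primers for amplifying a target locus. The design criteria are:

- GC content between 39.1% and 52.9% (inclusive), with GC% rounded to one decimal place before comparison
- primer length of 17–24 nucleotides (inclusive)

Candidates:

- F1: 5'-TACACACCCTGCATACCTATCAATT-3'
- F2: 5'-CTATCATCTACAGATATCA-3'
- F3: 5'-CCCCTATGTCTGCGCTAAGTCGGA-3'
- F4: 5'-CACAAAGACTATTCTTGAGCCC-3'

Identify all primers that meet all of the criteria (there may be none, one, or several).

F4 only.

F1 (25 nt, A=8 T=7 G=1 C=9): GC 10/25 = 40.0% ✓; length 25, outside 17–24 ✗ — fails.
F2 (19 nt, A=7 T=6 G=1 C=5): GC 6/19 = 31.6%, outside 39.1–52.9% ✗; length 19 ✓ — fails.
F3 (24 nt, A=4 T=6 G=6 C=8): GC 14/24 = 58.3%, outside 39.1–52.9% ✗; length 24 ✓ — fails.
F4 (22 nt, A=7 T=5 G=3 C=7): GC 10/22 = 45.5% ✓; length 22 ✓ — passes.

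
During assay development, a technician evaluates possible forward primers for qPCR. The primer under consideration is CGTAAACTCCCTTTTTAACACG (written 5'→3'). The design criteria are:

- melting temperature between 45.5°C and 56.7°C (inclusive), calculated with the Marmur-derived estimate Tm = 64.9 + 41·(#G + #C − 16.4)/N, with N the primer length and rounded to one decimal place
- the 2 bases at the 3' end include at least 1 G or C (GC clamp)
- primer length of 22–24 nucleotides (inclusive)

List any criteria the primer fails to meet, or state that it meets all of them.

Meets all criteria.

Base counts: A=6, T=7, G=2, C=7 (length 22).
Tm: Tm = 64.9 + 41·(9 − 16.4)/22 = 51.1°C ✓
GC clamp: 3' end CG has 2 G/C ✓
length: length 22 ✓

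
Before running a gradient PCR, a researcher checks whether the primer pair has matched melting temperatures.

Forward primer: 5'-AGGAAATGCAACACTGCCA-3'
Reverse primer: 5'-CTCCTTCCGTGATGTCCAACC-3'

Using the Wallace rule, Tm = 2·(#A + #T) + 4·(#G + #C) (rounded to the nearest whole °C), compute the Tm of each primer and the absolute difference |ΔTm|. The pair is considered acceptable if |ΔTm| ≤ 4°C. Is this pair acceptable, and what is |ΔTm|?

Forward: A=8 T=2 G=4 C=5 → Tm = 2·10 + 4·9 = 56°C.
Reverse: A=3 T=6 G=3 C=9 → Tm = 2·9 + 4·12 = 66°C.
|ΔTm| = |56 − 66| = 10°C, > 4°C.

|ΔTm| = 10°C; the pair is not acceptable.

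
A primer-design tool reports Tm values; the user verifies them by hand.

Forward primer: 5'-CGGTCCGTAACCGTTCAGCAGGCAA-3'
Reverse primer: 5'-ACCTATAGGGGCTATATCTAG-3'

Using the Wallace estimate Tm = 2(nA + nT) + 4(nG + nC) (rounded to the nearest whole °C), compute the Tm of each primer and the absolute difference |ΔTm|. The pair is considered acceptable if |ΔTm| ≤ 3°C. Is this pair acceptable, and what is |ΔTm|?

|ΔTm| = 20°C; the pair is not acceptable.

Forward: A=6 T=4 G=7 C=8 → Tm = 2·10 + 4·15 = 80°C.
Reverse: A=6 T=6 G=5 C=4 → Tm = 2·12 + 4·9 = 60°C.
|ΔTm| = |80 − 60| = 20°C, > 3°C.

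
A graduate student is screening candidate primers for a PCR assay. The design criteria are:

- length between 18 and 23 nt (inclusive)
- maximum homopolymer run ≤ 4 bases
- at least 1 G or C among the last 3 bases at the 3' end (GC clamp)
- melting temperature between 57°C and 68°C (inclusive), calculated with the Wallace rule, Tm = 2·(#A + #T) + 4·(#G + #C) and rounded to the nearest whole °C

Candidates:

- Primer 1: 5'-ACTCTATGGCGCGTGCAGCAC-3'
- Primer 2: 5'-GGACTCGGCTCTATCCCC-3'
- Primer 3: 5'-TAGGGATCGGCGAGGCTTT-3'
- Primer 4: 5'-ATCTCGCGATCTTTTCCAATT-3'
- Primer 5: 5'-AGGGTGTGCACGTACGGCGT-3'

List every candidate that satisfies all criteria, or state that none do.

Primer 1 (21 nt, A=4 T=4 G=6 C=7): length 21 ✓; longest run = 2 ✓; 3' end CAC has 2 G/C ✓; Tm = 2·8 + 4·13 = 68°C ✓ — passes.
Primer 2 (18 nt, A=2 T=4 G=4 C=8): length 18 ✓; longest run = 4 ✓; 3' end CCC has 3 G/C ✓; Tm = 2·6 + 4·12 = 60°C ✓ — passes.
Primer 3 (19 nt, A=3 T=5 G=8 C=3): length 19 ✓; longest run = 3 ✓; 3' end TTT has 0 G/C, need ≥1 ✗; Tm = 2·8 + 4·11 = 60°C ✓ — fails.
Primer 4 (21 nt, A=4 T=9 G=2 C=6): length 21 ✓; longest run = 4 ✓; 3' end ATT has 0 G/C, need ≥1 ✗; Tm = 2·13 + 4·8 = 58°C ✓ — fails.
Primer 5 (20 nt, A=3 T=4 G=9 C=4): length 20 ✓; longest run = 3 ✓; 3' end CGT has 2 G/C ✓; Tm = 2·7 + 4·13 = 66°C ✓ — passes.

Primer 1, Primer 2 and Primer 5.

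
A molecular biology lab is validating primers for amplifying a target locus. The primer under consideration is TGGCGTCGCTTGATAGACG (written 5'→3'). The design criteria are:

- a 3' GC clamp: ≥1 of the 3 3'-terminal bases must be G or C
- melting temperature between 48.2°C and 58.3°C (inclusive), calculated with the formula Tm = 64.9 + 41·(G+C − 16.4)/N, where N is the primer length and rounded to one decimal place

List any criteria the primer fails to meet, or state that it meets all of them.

Meets all criteria.

Base counts: A=3, T=5, G=7, C=4 (length 19).
GC clamp: 3' end ACG has 2 G/C ✓
Tm: Tm = 64.9 + 41·(11 − 16.4)/19 = 53.2°C ✓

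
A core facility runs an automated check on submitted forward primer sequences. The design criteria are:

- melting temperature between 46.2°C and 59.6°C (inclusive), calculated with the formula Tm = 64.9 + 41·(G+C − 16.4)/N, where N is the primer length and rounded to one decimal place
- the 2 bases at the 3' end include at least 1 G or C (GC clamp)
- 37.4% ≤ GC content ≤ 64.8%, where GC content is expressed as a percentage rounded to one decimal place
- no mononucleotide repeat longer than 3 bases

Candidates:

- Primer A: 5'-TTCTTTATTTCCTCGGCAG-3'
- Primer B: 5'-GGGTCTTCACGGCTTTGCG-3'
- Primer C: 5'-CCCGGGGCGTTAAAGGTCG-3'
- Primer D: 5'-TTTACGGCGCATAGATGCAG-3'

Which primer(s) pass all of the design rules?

Primer A (19 nt, A=2 T=9 G=3 C=5): Tm = 64.9 + 41·(8 − 16.4)/19 = 46.8°C ✓; 3' end AG has 1 G/C ✓; GC 8/19 = 42.1% ✓; longest run = 3 ✓ — passes.
Primer B (19 nt, A=1 T=6 G=7 C=5): Tm = 64.9 + 41·(12 − 16.4)/19 = 55.4°C ✓; 3' end CG has 2 G/C ✓; GC 12/19 = 63.2% ✓; longest run = 3 ✓ — passes.
Primer C (19 nt, A=3 T=3 G=8 C=5): Tm = 64.9 + 41·(13 − 16.4)/19 = 57.6°C ✓; 3' end CG has 2 G/C ✓; GC 13/19 = 68.4%, outside 37.4–64.8% ✗; longest run = 4, exceeds 3 ✗ — fails.
Primer D (20 nt, A=5 T=5 G=6 C=4): Tm = 64.9 + 41·(10 − 16.4)/20 = 51.8°C ✓; 3' end AG has 1 G/C ✓; GC 10/20 = 50.0% ✓; longest run = 3 ✓ — passes.

Primer A, Primer B and Primer D.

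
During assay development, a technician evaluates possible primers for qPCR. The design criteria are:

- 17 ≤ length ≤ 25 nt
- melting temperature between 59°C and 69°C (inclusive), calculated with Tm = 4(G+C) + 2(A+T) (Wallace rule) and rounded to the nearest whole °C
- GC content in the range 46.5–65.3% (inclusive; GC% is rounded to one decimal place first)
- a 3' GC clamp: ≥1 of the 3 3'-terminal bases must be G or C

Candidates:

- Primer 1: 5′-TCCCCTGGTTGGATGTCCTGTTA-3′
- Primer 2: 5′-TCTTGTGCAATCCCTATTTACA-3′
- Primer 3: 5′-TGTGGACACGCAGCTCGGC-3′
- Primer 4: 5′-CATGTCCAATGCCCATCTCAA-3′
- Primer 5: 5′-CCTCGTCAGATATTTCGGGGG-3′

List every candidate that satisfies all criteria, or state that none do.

Primer 4 and Primer 5.

Primer 1 (23 nt, A=2 T=9 G=6 C=6): length 23 ✓; Tm = 2·11 + 4·12 = 70°C, outside 59–69°C ✗; GC 12/23 = 52.2% ✓; 3' end TTA has 0 G/C, need ≥1 ✗ — fails.
Primer 2 (22 nt, A=5 T=9 G=2 C=6): length 22 ✓; Tm = 2·14 + 4·8 = 60°C ✓; GC 8/22 = 36.4%, outside 46.5–65.3% ✗; 3' end ACA has 1 G/C ✓ — fails.
Primer 3 (19 nt, A=3 T=3 G=7 C=6): length 19 ✓; Tm = 2·6 + 4·13 = 64°C ✓; GC 13/19 = 68.4%, outside 46.5–65.3% ✗; 3' end GGC has 3 G/C ✓ — fails.
Primer 4 (21 nt, A=6 T=5 G=2 C=8): length 21 ✓; Tm = 2·11 + 4·10 = 62°C ✓; GC 10/21 = 47.6% ✓; 3' end CAA has 1 G/C ✓ — passes.
Primer 5 (21 nt, A=3 T=6 G=7 C=5): length 21 ✓; Tm = 2·9 + 4·12 = 66°C ✓; GC 12/21 = 57.1% ✓; 3' end GGG has 3 G/C ✓ — passes.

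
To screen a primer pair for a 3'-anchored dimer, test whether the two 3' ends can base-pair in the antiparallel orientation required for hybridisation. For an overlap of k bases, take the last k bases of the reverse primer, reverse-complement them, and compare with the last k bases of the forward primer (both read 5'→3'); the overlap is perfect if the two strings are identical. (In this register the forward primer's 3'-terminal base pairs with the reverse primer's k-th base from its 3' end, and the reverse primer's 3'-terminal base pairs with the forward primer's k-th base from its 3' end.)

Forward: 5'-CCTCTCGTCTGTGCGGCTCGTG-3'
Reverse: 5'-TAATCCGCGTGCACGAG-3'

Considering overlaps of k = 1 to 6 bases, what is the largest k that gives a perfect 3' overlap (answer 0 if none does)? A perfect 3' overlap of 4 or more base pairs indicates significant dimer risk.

Last 6 bases (5'→3') — forward …CTCGTG, reverse …CACGAG.
Reverse complement of the reverse primer's last 6 bases: CTCGTG; its first k bases are the reverse complement of the reverse primer's last k bases, so a perfect k-base overlap needs the forward primer's last k bases to equal them.
Comparing (forward last k vs required): k=1: G vs C ✗; k=2: TG vs CT ✗; k=3: GTG vs CTC ✗; k=4: CGTG vs CTCG ✗; k=5: TCGTG vs CTCGT ✗; k=6: CTCGTG vs CTCGTG ✓.
Only k = 6 is perfect, so the longest perfect 3' overlap is 6.

Longest perfect overlap: 6 complementary base pairs; significant dimer risk (threshold 4).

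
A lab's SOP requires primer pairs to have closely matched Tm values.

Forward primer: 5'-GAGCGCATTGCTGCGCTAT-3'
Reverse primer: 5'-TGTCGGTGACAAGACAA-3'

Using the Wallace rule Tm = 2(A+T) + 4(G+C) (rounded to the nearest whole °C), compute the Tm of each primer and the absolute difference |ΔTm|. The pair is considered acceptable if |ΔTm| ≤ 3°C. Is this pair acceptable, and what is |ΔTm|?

|ΔTm| = 10°C; the pair is not acceptable.

Forward: A=3 T=5 G=6 C=5 → Tm = 2·8 + 4·11 = 60°C.
Reverse: A=6 T=3 G=5 C=3 → Tm = 2·9 + 4·8 = 50°C.
|ΔTm| = |60 − 50| = 10°C, > 3°C.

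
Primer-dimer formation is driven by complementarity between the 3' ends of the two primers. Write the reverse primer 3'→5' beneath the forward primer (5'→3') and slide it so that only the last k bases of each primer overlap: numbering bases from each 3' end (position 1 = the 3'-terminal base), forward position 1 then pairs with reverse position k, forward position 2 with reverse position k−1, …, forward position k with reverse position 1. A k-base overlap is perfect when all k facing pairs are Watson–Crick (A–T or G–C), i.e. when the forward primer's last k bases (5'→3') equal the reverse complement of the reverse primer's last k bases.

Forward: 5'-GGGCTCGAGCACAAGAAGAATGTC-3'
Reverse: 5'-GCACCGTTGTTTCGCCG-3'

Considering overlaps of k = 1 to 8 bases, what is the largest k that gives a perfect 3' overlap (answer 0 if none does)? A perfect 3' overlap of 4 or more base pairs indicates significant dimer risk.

Last 8 bases (5'→3') — forward …AGAATGTC, reverse …TTTCGCCG.
Reverse complement of the reverse primer's last 8 bases: CGGCGAAA; its first k bases are the reverse complement of the reverse primer's last k bases, so a perfect k-base overlap needs the forward primer's last k bases to equal them.
Comparing (forward last k vs required): k=1: C vs C ✓; k=2: TC vs CG ✗; k=3: GTC vs CGG ✗; k=4: TGTC vs CGGC ✗; k=5: ATGTC vs CGGCG ✗; k=6: AATGTC vs CGGCGA ✗; k=7: GAATGTC vs CGGCGAA ✗; k=8: AGAATGTC vs CGGCGAAA ✗.
Only k = 1 is perfect, so the longest perfect 3' overlap is 1.

Longest perfect overlap: 1 complementary base pair; below the dimer-risk threshold (threshold 4).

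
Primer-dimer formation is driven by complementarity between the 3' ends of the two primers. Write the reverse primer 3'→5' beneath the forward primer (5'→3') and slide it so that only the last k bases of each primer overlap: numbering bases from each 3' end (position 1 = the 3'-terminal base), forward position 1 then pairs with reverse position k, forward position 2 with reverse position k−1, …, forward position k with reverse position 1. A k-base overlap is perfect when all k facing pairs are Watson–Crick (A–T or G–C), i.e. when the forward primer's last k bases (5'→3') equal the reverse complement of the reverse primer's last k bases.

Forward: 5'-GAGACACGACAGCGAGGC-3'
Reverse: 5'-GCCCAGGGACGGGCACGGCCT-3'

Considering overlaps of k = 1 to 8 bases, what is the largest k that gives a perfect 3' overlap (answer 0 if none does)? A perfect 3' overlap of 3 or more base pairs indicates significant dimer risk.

Longest perfect overlap: 4 complementary base pairs; significant dimer risk (threshold 3).

Last 8 bases (5'→3') — forward …AGCGAGGC, reverse …CACGGCCT.
Reverse complement of the reverse primer's last 8 bases: AGGCCGTG; its first k bases are the reverse complement of the reverse primer's last k bases, so a perfect k-base overlap needs the forward primer's last k bases to equal them.
Comparing (forward last k vs required): k=1: C vs A ✗; k=2: GC vs AG ✗; k=3: GGC vs AGG ✗; k=4: AGGC vs AGGC ✓; k=5: GAGGC vs AGGCC ✗; k=6: CGAGGC vs AGGCCG ✗; k=7: GCGAGGC vs AGGCCGT ✗; k=8: AGCGAGGC vs AGGCCGTG ✗.
Only k = 4 is perfect, so the longest perfect 3' overlap is 4.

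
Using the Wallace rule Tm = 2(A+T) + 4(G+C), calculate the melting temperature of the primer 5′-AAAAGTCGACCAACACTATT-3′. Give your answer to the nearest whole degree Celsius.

54°C

Base counts: A=9, T=4, G=2, C=5 (length 20).
Tm = 2·(9+4) + 4·(2+5) = 2·13 + 4·7 = 26 + 28 = 54°C.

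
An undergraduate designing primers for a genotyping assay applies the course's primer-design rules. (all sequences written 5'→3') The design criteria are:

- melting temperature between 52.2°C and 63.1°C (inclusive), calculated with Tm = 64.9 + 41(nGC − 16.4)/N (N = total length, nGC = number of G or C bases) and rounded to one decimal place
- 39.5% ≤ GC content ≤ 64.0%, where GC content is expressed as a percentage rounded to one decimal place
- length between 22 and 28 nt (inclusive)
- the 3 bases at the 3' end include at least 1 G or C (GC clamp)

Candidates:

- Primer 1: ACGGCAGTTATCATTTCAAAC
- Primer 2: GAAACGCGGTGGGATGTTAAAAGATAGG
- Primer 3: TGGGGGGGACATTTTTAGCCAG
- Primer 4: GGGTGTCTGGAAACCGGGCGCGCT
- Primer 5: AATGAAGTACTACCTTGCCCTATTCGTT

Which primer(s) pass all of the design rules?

Primer 2 and Primer 3.

Primer 1 (21 nt, A=7 T=6 G=3 C=5): Tm = 64.9 + 41·(8 − 16.4)/21 = 48.5°C, outside 52.2–63.1°C ✗; GC 8/21 = 38.1%, outside 39.5–64.0% ✗; length 21, outside 22–28 ✗; 3' end AAC has 1 G/C ✓ — fails.
Primer 2 (28 nt, A=10 T=5 G=11 C=2): Tm = 64.9 + 41·(13 − 16.4)/28 = 59.9°C ✓; GC 13/28 = 46.4% ✓; length 28 ✓; 3' end AGG has 2 G/C ✓ — passes.
Primer 3 (22 nt, A=4 T=6 G=9 C=3): Tm = 64.9 + 41·(12 − 16.4)/22 = 56.7°C ✓; GC 12/22 = 54.5% ✓; length 22 ✓; 3' end CAG has 2 G/C ✓ — passes.
Primer 4 (24 nt, A=3 T=4 G=11 C=6): Tm = 64.9 + 41·(17 − 16.4)/24 = 65.9°C, outside 52.2–63.1°C ✗; GC 17/24 = 70.8%, outside 39.5–64.0% ✗; length 24 ✓; 3' end GCT has 2 G/C ✓ — fails.
Primer 5 (28 nt, A=7 T=10 G=4 C=7): Tm = 64.9 + 41·(11 − 16.4)/28 = 57.0°C ✓; GC 11/28 = 39.3%, outside 39.5–64.0% ✗; length 28 ✓; 3' end GTT has 1 G/C ✓ — fails.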